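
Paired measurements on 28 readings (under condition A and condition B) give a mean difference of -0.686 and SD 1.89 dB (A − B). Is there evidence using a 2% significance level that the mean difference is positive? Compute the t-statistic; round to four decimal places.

H0: μ_d = 0; H1: μ_d > 0 (paired t-test on the differences, right-tailed).
t = d̄/(s_d/√n) = -0.686/(1.89/√28) = -1.9206
df = n − 1 = 27
p-value = P(T ≥ -1.9206) ≈ 0.9673
Since p ≈ 0.9673 > α = 0.02, fail to reject H0; the evidence is not statistically significant.

-1.9206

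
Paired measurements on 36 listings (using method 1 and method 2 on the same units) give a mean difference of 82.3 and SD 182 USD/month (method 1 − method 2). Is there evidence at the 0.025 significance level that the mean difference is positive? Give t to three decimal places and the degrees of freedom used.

H0: μ_d = 0; H1: μ_d > 0 (paired t-test on the differences, right-tailed).
t = d̄/(s_d/√n) = 82.3/(182/√36) = 2.713
df = n − 1 = 35
p-value = P(T ≥ 2.713) ≈ 0.0051
Since p ≈ 0.0051 < α = 0.025, reject H0; the data support H1.

t = 2.713, df = 35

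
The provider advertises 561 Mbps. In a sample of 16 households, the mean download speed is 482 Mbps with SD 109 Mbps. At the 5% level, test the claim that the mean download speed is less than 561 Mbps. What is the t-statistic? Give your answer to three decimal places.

H0: μ = 561; H1: μ < 561 (one-sample t-test, left-tailed).
t = (x̄ − μ₀)/(s/√n) = (482 − 561)/(109/√16) = -2.899
df = n − 1 = 15
p-value = P(T ≤ -2.899) ≈ 0.006
Since p ≈ 0.006 < α = 0.05, reject H0; the data support H1.

-2.899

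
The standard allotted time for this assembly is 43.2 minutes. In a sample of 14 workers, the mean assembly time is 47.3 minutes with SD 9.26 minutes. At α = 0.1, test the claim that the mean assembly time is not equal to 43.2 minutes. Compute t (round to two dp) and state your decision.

t = 1.66; fail to reject H0

H0: μ = 43.2; H1: μ ≠ 43.2 (one-sample t-test, two-sided).
t = (x̄ − μ₀)/(s/√n) = (47.3 − 43.2)/(9.26/√14) = 1.66
df = n − 1 = 13
Two-sided p-value ≈ 0.1215
Since p ≈ 0.1215 > α = 0.1, fail to reject H0; the data do not provide sufficient evidence against H0.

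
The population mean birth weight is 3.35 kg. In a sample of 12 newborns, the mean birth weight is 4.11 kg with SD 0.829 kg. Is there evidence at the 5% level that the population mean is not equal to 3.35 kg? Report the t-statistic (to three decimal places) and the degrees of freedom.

H0: μ = 3.35; H1: μ ≠ 3.35 (one-sample t-test, two-sided).
t = (x̄ − μ₀)/(s/√n) = (4.11 − 3.35)/(0.829/√12) = 3.176
df = n − 1 = 11
Two-sided p-value ≈ 0.009
Since p ≈ 0.009 < α = 0.05, reject H0; the evidence is statistically significant.

t = 3.176, df = 11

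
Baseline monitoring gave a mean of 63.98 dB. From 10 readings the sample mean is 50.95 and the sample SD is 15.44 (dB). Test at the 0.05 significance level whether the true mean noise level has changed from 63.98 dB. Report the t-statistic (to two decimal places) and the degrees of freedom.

t = -2.67, df = 9

H0: μ = 63.98; H1: μ ≠ 63.98 (one-sample t-test, two-sided).
t = (x̄ − μ₀)/(s/√n) = (50.95 − 63.98)/(15.44/√10) = -2.67
df = n − 1 = 9
Two-sided p-value ≈ 0.0257
Since p ≈ 0.0257 < α = 0.05, reject H0; the data support H1.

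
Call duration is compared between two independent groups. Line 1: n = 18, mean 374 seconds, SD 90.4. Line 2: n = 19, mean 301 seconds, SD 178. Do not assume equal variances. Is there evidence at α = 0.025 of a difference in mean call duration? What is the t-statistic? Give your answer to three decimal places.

Let group 1 = line 1, group 2 = line 2. H0: μ_1 = μ_2; H1: μ_1 ≠ μ_2 (Welch's two-sample t-test, two-sided).
t = (x̄_1 − x̄_2)/√(s_1²/n_1 + s_2²/n_2) = (374 − 301)/√(90.4²/18 + 178²/19) = 1.585
Welch–Satterthwaite df ≈ 27.02
Two-sided p-value ≈ 0.1246
Since p ≈ 0.1246 > α = 0.025, fail to reject H0; the evidence is not statistically significant.

1.585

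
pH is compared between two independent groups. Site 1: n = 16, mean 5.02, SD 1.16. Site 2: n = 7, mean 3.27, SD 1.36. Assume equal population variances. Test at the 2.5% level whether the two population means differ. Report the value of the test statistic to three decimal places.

3.164

Let group 1 = site 1, group 2 = site 2. H0: μ_1 = μ_2; H1: μ_1 ≠ μ_2 (two-sample pooled-variance t-test, two-sided).
s_p² = [(16−1)·1.16² + (7−1)·1.36²]/(16+7−2) = 1.4896
t = (5.02 − 3.27)/√[1.4896·(1/16 + 1/7)] = 3.164
df = n₁ + n₂ − 2 = 21
Two-sided p-value ≈ 0.005
Since p ≈ 0.005 < α = 0.025, reject H0; the data support H1.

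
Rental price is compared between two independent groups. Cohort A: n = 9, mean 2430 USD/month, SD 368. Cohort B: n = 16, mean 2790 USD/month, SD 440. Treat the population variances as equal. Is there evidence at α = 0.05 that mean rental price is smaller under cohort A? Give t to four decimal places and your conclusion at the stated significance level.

Let group 1 = cohort A, group 2 = cohort B. H0: μ_1 = μ_2; H1: μ_1 < μ_2 (two-sample pooled-variance t-test, left-tailed).
s_p² = [(9−1)·368² + (16−1)·440²]/(9+16−2) = 173365
t = (2430 − 2790)/√[173365·(1/9 + 1/16)] = -2.0751
df = n₁ + n₂ − 2 = 23
p-value = P(T ≤ -2.0751) ≈ 0.0247
Since p ≈ 0.0247 < α = 0.05, reject H0; the data support H1.

t = -2.0751; reject H0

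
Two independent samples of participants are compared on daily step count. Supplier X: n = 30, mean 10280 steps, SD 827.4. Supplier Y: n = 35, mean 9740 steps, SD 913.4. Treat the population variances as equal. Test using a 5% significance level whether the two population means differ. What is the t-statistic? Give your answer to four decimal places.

2.4808

Let group 1 = supplier X, group 2 = supplier Y. H0: μ_1 = μ_2; H1: μ_1 ≠ μ_2 (two-sample pooled-variance t-test, two-sided).
s_p² = [(30−1)·827.4² + (35−1)·913.4²]/(30+35−2) = 765386
t = (10280 − 9740)/√[765386·(1/30 + 1/35)] = 2.4808
df = n₁ + n₂ − 2 = 63
Two-sided p-value ≈ 0.016
Since p ≈ 0.016 < α = 0.05, reject H0; the evidence is statistically significant.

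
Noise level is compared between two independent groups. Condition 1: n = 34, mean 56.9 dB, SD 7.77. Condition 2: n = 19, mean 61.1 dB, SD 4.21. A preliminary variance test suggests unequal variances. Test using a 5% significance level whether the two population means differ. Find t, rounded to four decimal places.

-2.5520

Let group 1 = condition 1, group 2 = condition 2. H0: μ_1 = μ_2; H1: μ_1 ≠ μ_2 (Welch's two-sample t-test, two-sided).
t = (x̄_1 − x̄_2)/√(s_1²/n_1 + s_2²/n_2) = (56.9 − 61.1)/√(7.77²/34 + 4.21²/19) = -2.5520
Welch–Satterthwaite df ≈ 50.98
Two-sided p-value ≈ 0.0138
Since p ≈ 0.0138 < α = 0.05, reject H0; the evidence is statistically significant.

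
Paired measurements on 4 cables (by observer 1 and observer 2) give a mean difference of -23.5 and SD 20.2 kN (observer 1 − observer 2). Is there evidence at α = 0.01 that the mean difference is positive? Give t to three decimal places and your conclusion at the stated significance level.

H0: μ_d = 0; H1: μ_d > 0 (paired t-test on the differences, right-tailed).
t = d̄/(s_d/√n) = -23.5/(20.2/√4) = -2.327
df = n − 1 = 3
p-value = P(T ≥ -2.327) ≈ 0.949
Since p ≈ 0.949 > α = 0.01, fail to reject H0; the evidence is not statistically significant.

t = -2.327; fail to reject H0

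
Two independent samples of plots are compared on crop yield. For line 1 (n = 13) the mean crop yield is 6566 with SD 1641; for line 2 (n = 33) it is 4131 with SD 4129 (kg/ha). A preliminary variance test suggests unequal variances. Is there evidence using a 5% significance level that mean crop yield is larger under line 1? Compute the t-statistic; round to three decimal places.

Let group 1 = line 1, group 2 = line 2. H0: μ_1 = μ_2; H1: μ_1 > μ_2 (Welch's two-sample t-test, right-tailed).
t = (x̄_1 − x̄_2)/√(s_1²/n_1 + s_2²/n_2) = (6566 − 4131)/√(1641²/13 + 4129²/33) = 2.862
Welch–Satterthwaite df ≈ 43.96
p-value = P(T ≥ 2.862) ≈ 0.0032
Since p ≈ 0.0032 < α = 0.05, reject H0; the data support H1.

2.862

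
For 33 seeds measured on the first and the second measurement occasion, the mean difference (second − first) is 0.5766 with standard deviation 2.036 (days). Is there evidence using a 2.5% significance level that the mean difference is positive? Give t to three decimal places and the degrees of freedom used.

t = 1.627, df = 32

H0: μ_d = 0; H1: μ_d > 0 (paired t-test on the differences, right-tailed).
t = d̄/(s_d/√n) = 0.5766/(2.036/√33) = 1.627
df = n − 1 = 32
p-value = P(T ≥ 1.627) ≈ 0.0568
Since p ≈ 0.0568 > α = 0.025, fail to reject H0; the evidence is not statistically significant.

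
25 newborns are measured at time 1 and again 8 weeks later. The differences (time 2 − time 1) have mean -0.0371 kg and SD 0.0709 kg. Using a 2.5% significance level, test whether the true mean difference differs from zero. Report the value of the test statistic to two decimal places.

H0: μ_d = 0; H1: μ_d ≠ 0 (paired t-test on the differences, two-sided).
t = d̄/(s_d/√n) = -0.0371/(0.0709/√25) = -2.62
df = n − 1 = 24
Two-sided p-value ≈ 0.0151
Since p ≈ 0.0151 < α = 0.025, reject H0; the data support H1.

-2.62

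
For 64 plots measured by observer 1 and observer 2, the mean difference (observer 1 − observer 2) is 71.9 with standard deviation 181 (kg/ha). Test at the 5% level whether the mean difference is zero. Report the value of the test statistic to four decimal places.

H0: μ_d = 0; H1: μ_d ≠ 0 (paired t-test on the differences, two-sided).
t = d̄/(s_d/√n) = 71.9/(181/√64) = 3.1779
df = n − 1 = 63
Two-sided p-value ≈ 0.0023
Since p ≈ 0.0023 < α = 0.05, reject H0; the data support H1.

3.1779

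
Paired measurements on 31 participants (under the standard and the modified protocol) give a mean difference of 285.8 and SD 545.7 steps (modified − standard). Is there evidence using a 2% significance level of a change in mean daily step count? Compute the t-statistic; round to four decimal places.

H0: μ_d = 0; H1: μ_d ≠ 0 (paired t-test on the differences, two-sided).
t = d̄/(s_d/√n) = 285.8/(545.7/√31) = 2.9160
df = n − 1 = 30
Two-sided p-value ≈ 0.0067
Since p ≈ 0.0067 < α = 0.02, reject H0; the data support H1.

2.9160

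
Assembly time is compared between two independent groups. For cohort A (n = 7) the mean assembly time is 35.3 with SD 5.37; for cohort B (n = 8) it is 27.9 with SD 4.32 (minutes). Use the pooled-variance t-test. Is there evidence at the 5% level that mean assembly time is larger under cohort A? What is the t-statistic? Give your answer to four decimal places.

2.9584

Let group 1 = cohort A, group 2 = cohort B. H0: μ_1 = μ_2; H1: μ_1 > μ_2 (two-sample pooled-variance t-test, right-tailed).
s_p² = [(7−1)·5.37² + (8−1)·4.32²]/(7+8−2) = 23.3583
t = (35.3 − 27.9)/√[23.3583·(1/7 + 1/8)] = 2.9584
df = n₁ + n₂ − 2 = 13
p-value = P(T ≥ 2.9584) ≈ 0.006
Since p ≈ 0.006 < α = 0.05, reject H0; the evidence is statistically significant.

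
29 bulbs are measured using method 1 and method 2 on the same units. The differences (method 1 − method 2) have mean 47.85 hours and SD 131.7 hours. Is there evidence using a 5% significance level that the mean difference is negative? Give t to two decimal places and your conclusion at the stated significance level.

H0: μ_d = 0; H1: μ_d < 0 (paired t-test on the differences, left-tailed).
t = d̄/(s_d/√n) = 47.85/(131.7/√29) = 1.96
df = n − 1 = 28
p-value = P(T ≤ 1.96) ≈ 0.970
Since p ≈ 0.970 > α = 0.05, fail to reject H0; the evidence is not statistically significant.

t = 1.96; fail to reject H0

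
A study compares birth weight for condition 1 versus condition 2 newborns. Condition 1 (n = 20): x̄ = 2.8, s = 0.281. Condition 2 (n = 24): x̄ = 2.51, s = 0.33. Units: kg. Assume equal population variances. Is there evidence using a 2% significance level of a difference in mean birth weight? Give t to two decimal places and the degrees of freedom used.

Let group 1 = condition 1, group 2 = condition 2. H0: μ_1 = μ_2; H1: μ_1 ≠ μ_2 (two-sample pooled-variance t-test, two-sided).
s_p² = [(20−1)·0.281² + (24−1)·0.33²]/(20+24−2) = 0.0953562
t = (2.8 − 2.51)/√[0.0953562·(1/20 + 1/24)] = 3.10
df = n₁ + n₂ − 2 = 42
Two-sided p-value ≈ 0.0034
Since p ≈ 0.0034 < α = 0.02, reject H0; the evidence is statistically significant.

t = 3.10, df = 42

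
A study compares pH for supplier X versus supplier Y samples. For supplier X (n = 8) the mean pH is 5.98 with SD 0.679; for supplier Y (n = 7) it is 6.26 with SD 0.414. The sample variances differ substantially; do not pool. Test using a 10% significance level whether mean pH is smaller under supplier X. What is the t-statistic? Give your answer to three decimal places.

Let group 1 = supplier X, group 2 = supplier Y. H0: μ_1 = μ_2; H1: μ_1 < μ_2 (Welch's two-sample t-test, left-tailed).
t = (x̄_1 − x̄_2)/√(s_1²/n_1 + s_2²/n_2) = (5.98 − 6.26)/√(0.679²/8 + 0.414²/7) = -0.977
Welch–Satterthwaite df ≈ 11.74
p-value = P(T ≤ -0.977) ≈ 0.174
Since p ≈ 0.174 > α = 0.1, fail to reject H0; the evidence is not statistically significant.

-0.977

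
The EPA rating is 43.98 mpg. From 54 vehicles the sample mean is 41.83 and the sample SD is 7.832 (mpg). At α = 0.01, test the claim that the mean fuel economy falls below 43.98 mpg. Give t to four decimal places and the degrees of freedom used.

t = -2.0173, df = 53

H0: μ = 43.98; H1: μ < 43.98 (one-sample t-test, left-tailed).
t = (x̄ − μ₀)/(s/√n) = (41.83 − 43.98)/(7.832/√54) = -2.0173
df = n − 1 = 53
p-value = P(T ≤ -2.0173) ≈ 0.0244
Since p ≈ 0.0244 > α = 0.01, fail to reject H0; the evidence is not statistically significant.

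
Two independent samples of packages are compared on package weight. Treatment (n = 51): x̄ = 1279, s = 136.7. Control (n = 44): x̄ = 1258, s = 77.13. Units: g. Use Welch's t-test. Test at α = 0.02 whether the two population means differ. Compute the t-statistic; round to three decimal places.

Let group 1 = treatment, group 2 = control. H0: μ_1 = μ_2; H1: μ_1 ≠ μ_2 (Welch's two-sample t-test, two-sided).
t = (x̄_1 − x̄_2)/√(s_1²/n_1 + s_2²/n_2) = (1279 − 1258)/√(136.7²/51 + 77.13²/44) = 0.938
Welch–Satterthwaite df ≈ 80.90
Two-sided p-value ≈ 0.351
Since p ≈ 0.351 > α = 0.02, fail to reject H0; the data do not provide sufficient evidence against H0.

0.938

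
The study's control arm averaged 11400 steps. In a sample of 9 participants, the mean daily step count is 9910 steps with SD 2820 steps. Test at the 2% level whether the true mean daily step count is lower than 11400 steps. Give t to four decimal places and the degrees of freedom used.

H0: μ = 11400; H1: μ < 11400 (one-sample t-test, left-tailed).
t = (x̄ − μ₀)/(s/√n) = (9910 − 11400)/(2820/√9) = -1.5851
df = n − 1 = 8
p-value = P(T ≤ -1.5851) ≈ 0.0758
Since p ≈ 0.0758 > α = 0.02, fail to reject H0; the data do not provide sufficient evidence against H0.

t = -1.5851, df = 8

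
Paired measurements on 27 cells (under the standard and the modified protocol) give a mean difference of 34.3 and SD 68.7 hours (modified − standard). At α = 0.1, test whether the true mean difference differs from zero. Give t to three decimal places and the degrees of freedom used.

H0: μ_d = 0; H1: μ_d ≠ 0 (paired t-test on the differences, two-sided).
t = d̄/(s_d/√n) = 34.3/(68.7/√27) = 2.594
df = n − 1 = 26
Two-sided p-value ≈ 0.0154
Since p ≈ 0.0154 < α = 0.1, reject H0; the evidence is statistically significant.

t = 2.594, df = 26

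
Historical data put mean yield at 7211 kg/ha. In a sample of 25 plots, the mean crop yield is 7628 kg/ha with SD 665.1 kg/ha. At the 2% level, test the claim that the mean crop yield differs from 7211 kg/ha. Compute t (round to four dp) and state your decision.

H0: μ = 7211; H1: μ ≠ 7211 (one-sample t-test, two-sided).
t = (x̄ − μ₀)/(s/√n) = (7628 − 7211)/(665.1/√25) = 3.1349
df = n − 1 = 24
Two-sided p-value ≈ 0.0045
Since p ≈ 0.0045 < α = 0.02, reject H0; the evidence is statistically significant.

t = 3.1349; reject H0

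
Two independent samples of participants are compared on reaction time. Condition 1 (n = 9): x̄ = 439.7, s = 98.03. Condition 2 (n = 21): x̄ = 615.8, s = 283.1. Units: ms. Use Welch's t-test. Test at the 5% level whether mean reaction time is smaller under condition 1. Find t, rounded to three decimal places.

-2.520

Let group 1 = condition 1, group 2 = condition 2. H0: μ_1 = μ_2; H1: μ_1 < μ_2 (Welch's two-sample t-test, left-tailed).
t = (x̄_1 − x̄_2)/√(s_1²/n_1 + s_2²/n_2) = (439.7 − 615.8)/√(98.03²/9 + 283.1²/21) = -2.520
Welch–Satterthwaite df ≈ 27.40
p-value = P(T ≤ -2.520) ≈ 0.009
Since p ≈ 0.009 < α = 0.05, reject H0; the data support H1.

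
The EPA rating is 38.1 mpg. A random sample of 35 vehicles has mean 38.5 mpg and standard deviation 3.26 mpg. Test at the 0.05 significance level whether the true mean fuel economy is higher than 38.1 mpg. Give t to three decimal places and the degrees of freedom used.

t = 0.726, df = 34

H0: μ = 38.1; H1: μ > 38.1 (one-sample t-test, right-tailed).
t = (x̄ − μ₀)/(s/√n) = (38.5 − 38.1)/(3.26/√35) = 0.726
df = n − 1 = 34
p-value = P(T ≥ 0.726) ≈ 0.236
Since p ≈ 0.236 > α = 0.05, fail to reject H0; the evidence is not statistically significant.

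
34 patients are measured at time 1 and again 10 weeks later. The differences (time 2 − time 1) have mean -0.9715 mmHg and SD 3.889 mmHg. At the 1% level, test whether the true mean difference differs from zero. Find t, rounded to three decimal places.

-1.457

H0: μ_d = 0; H1: μ_d ≠ 0 (paired t-test on the differences, two-sided).
t = d̄/(s_d/√n) = -0.9715/(3.889/√34) = -1.457
df = n − 1 = 33
Two-sided p-value ≈ 0.1547
Since p ≈ 0.1547 > α = 0.01, fail to reject H0; the evidence is not statistically significant.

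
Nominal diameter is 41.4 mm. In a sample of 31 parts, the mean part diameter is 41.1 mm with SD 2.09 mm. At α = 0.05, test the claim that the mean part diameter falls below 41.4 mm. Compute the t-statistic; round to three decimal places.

-0.799

H0: μ = 41.4; H1: μ < 41.4 (one-sample t-test, left-tailed).
t = (x̄ − μ₀)/(s/√n) = (41.1 − 41.4)/(2.09/√31) = -0.799
df = n − 1 = 30
p-value = P(T ≤ -0.799) ≈ 0.215
Since p ≈ 0.215 > α = 0.05, fail to reject H0; the evidence is not statistically significant.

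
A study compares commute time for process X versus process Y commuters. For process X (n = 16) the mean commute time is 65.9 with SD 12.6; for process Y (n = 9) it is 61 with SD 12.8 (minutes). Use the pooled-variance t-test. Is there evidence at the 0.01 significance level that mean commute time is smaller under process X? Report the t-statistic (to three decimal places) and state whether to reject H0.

t = 0.928; fail to reject H0

Let group 1 = process X, group 2 = process Y. H0: μ_1 = μ_2; H1: μ_1 < μ_2 (two-sample pooled-variance t-test, left-tailed).
s_p² = [(16−1)·12.6² + (9−1)·12.8²]/(16+9−2) = 160.527
t = (65.9 − 61)/√[160.527·(1/16 + 1/9)] = 0.928
df = n₁ + n₂ − 2 = 23
p-value = P(T ≤ 0.928) ≈ 0.8185
Since p ≈ 0.8185 > α = 0.01, fail to reject H0; the data do not provide sufficient evidence against H0.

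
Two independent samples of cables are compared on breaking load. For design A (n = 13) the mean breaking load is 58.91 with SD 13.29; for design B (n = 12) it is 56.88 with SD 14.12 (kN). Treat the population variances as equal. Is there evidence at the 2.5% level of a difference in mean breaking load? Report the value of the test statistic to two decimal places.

0.37

Let group 1 = design A, group 2 = design B. H0: μ_1 = μ_2; H1: μ_1 ≠ μ_2 (two-sample pooled-variance t-test, two-sided).
s_p² = [(13−1)·13.29² + (12−1)·14.12²]/(13+12−2) = 187.505
t = (58.91 − 56.88)/√[187.505·(1/13 + 1/12)] = 0.37
df = n₁ + n₂ − 2 = 23
Two-sided p-value ≈ 0.7145
Since p ≈ 0.7145 > α = 0.025, fail to reject H0; the data do not provide sufficient evidence against H0.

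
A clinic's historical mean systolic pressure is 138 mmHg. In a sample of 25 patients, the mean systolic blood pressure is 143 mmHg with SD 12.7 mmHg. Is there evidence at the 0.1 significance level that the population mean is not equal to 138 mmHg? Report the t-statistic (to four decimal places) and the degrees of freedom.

H0: μ = 138; H1: μ ≠ 138 (one-sample t-test, two-sided).
t = (x̄ − μ₀)/(s/√n) = (143 − 138)/(12.7/√25) = 1.9685
df = n − 1 = 24
Two-sided p-value ≈ 0.0607
Since p ≈ 0.0607 < α = 0.1, reject H0; the data support H1.

t = 1.9685, df = 24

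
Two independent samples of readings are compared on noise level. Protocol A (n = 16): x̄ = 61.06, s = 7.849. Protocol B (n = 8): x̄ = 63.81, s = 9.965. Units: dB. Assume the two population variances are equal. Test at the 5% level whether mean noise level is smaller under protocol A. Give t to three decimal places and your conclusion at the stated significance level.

t = -0.740; fail to reject H0

Let group 1 = protocol A, group 2 = protocol B. H0: μ_1 = μ_2; H1: μ_1 < μ_2 (two-sample pooled-variance t-test, left-tailed).
s_p² = [(16−1)·7.849² + (8−1)·9.965²]/(16+8−2) = 73.6005
t = (61.06 − 63.81)/√[73.6005·(1/16 + 1/8)] = -0.740
df = n₁ + n₂ − 2 = 22
p-value = P(T ≤ -0.740) ≈ 0.233
Since p ≈ 0.233 > α = 0.05, fail to reject H0; the data do not provide sufficient evidence against H0.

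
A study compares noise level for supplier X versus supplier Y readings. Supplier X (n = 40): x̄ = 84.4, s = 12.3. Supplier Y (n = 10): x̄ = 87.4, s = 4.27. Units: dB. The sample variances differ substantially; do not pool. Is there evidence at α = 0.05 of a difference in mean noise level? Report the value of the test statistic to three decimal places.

Let group 1 = supplier X, group 2 = supplier Y. H0: μ_1 = μ_2; H1: μ_1 ≠ μ_2 (Welch's two-sample t-test, two-sided).
t = (x̄_1 − x̄_2)/√(s_1²/n_1 + s_2²/n_2) = (84.4 − 87.4)/√(12.3²/40 + 4.27²/10) = -1.267
Welch–Satterthwaite df ≈ 42.68
Two-sided p-value ≈ 0.212
Since p ≈ 0.212 > α = 0.05, fail to reject H0; the data do not provide sufficient evidence against H0.

-1.267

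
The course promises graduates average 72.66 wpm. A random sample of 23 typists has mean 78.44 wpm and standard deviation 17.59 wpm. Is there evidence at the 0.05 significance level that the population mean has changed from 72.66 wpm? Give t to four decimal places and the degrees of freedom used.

t = 1.5759, df = 22

H0: μ = 72.66; H1: μ ≠ 72.66 (one-sample t-test, two-sided).
t = (x̄ − μ₀)/(s/√n) = (78.44 − 72.66)/(17.59/√23) = 1.5759
df = n − 1 = 22
Two-sided p-value ≈ 0.129
Since p ≈ 0.129 > α = 0.05, fail to reject H0; the data do not provide sufficient evidence against H0.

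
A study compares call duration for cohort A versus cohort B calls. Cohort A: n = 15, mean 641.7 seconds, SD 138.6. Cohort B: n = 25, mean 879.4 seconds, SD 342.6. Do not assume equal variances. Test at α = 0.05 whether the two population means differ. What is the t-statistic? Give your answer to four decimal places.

Let group 1 = cohort A, group 2 = cohort B. H0: μ_1 = μ_2; H1: μ_1 ≠ μ_2 (Welch's two-sample t-test, two-sided).
t = (x̄_1 − x̄_2)/√(s_1²/n_1 + s_2²/n_2) = (641.7 − 879.4)/√(138.6²/15 + 342.6²/25) = -3.0749
Welch–Satterthwaite df ≈ 34.48
Two-sided p-value ≈ 0.0041
Since p ≈ 0.0041 < α = 0.05, reject H0; the evidence is statistically significant.

-3.0749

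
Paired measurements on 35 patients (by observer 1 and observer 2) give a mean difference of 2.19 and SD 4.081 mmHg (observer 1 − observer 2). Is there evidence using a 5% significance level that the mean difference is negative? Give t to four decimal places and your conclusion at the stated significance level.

t = 3.1748; fail to reject H0

H0: μ_d = 0; H1: μ_d < 0 (paired t-test on the differences, left-tailed).
t = d̄/(s_d/√n) = 2.19/(4.081/√35) = 3.1748
df = n − 1 = 34
p-value = P(T ≤ 3.1748) ≈ 0.9984
Since p ≈ 0.9984 > α = 0.05, fail to reject H0; the evidence is not statistically significant.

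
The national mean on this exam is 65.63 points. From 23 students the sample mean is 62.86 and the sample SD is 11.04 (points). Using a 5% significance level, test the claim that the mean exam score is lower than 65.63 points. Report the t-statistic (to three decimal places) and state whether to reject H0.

t = -1.203; fail to reject H0

H0: μ = 65.63; H1: μ < 65.63 (one-sample t-test, left-tailed).
t = (x̄ − μ₀)/(s/√n) = (62.86 − 65.63)/(11.04/√23) = -1.203
df = n − 1 = 22
p-value = P(T ≤ -1.203) ≈ 0.121
Since p ≈ 0.121 > α = 0.05, fail to reject H0; the data do not provide sufficient evidence against H0.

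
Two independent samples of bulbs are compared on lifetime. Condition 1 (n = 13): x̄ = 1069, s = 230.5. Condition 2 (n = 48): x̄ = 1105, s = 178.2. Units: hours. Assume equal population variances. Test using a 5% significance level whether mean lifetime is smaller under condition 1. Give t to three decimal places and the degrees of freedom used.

Let group 1 = condition 1, group 2 = condition 2. H0: μ_1 = μ_2; H1: μ_1 < μ_2 (two-sample pooled-variance t-test, left-tailed).
s_p² = [(13−1)·230.5² + (48−1)·178.2²]/(13+48−2) = 36102.7
t = (1069 − 1105)/√[36102.7·(1/13 + 1/48)] = -0.606
df = n₁ + n₂ − 2 = 59
p-value = P(T ≤ -0.606) ≈ 0.2734
Since p ≈ 0.2734 > α = 0.05, fail to reject H0; the evidence is not statistically significant.

t = -0.606, df = 59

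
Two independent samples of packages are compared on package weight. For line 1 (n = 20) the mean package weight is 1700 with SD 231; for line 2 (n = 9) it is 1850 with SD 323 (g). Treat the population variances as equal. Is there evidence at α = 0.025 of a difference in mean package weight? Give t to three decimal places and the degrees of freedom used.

t = -1.428, df = 27

Let group 1 = line 1, group 2 = line 2. H0: μ_1 = μ_2; H1: μ_1 ≠ μ_2 (two-sample pooled-variance t-test, two-sided).
s_p² = [(20−1)·231² + (9−1)·323²]/(20+9−2) = 68462.6
t = (1700 − 1850)/√[68462.6·(1/20 + 1/9)] = -1.428
df = n₁ + n₂ − 2 = 27
Two-sided p-value ≈ 0.1647
Since p ≈ 0.1647 > α = 0.025, fail to reject H0; the evidence is not statistically significant.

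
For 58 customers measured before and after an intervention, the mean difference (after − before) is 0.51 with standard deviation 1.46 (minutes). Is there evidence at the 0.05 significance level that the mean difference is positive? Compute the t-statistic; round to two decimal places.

2.66

H0: μ_d = 0; H1: μ_d > 0 (paired t-test on the differences, right-tailed).
t = d̄/(s_d/√n) = 0.51/(1.46/√58) = 2.66
df = n − 1 = 57
p-value = P(T ≥ 2.66) ≈ 0.0051
Since p ≈ 0.0051 < α = 0.05, reject H0; the evidence is statistically significant.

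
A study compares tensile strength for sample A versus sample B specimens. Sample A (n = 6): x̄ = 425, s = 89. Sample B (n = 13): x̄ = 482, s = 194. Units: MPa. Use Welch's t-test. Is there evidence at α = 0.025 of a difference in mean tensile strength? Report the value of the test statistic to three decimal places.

Let group 1 = sample A, group 2 = sample B. H0: μ_1 = μ_2; H1: μ_1 ≠ μ_2 (Welch's two-sample t-test, two-sided).
t = (x̄_1 − x̄_2)/√(s_1²/n_1 + s_2²/n_2) = (425 − 482)/√(89²/6 + 194²/13) = -0.878
Welch–Satterthwaite df ≈ 16.97
Two-sided p-value ≈ 0.3922
Since p ≈ 0.3922 > α = 0.025, fail to reject H0; the data do not provide sufficient evidence against H0.

-0.878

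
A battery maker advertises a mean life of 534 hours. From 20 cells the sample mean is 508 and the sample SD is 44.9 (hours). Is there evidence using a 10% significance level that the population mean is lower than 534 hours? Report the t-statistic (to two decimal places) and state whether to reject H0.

H0: μ = 534; H1: μ < 534 (one-sample t-test, left-tailed).
t = (x̄ − μ₀)/(s/√n) = (508 − 534)/(44.9/√20) = -2.59
df = n − 1 = 19
p-value = P(T ≤ -2.59) ≈ 0.0090
Since p ≈ 0.0090 < α = 0.1, reject H0; the evidence is statistically significant.

t = -2.59; reject H0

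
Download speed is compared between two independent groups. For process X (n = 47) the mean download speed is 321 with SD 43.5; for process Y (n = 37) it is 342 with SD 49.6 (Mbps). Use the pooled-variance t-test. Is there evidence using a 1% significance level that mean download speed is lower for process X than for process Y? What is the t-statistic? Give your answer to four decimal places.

Let group 1 = process X, group 2 = process Y. H0: μ_1 = μ_2; H1: μ_1 < μ_2 (two-sample pooled-variance t-test, left-tailed).
s_p² = [(47−1)·43.5² + (37−1)·49.6²]/(47+37−2) = 2141.58
t = (321 − 342)/√[2141.58·(1/47 + 1/37)] = -2.0647
df = n₁ + n₂ − 2 = 82
p-value = P(T ≤ -2.0647) ≈ 0.021
Since p ≈ 0.021 > α = 0.01, fail to reject H0; the evidence is not statistically significant.

-2.0647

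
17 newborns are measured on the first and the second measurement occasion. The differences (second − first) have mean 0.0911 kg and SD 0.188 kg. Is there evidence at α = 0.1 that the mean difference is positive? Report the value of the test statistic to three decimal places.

H0: μ_d = 0; H1: μ_d > 0 (paired t-test on the differences, right-tailed).
t = d̄/(s_d/√n) = 0.0911/(0.188/√17) = 1.998
df = n − 1 = 16
p-value = P(T ≥ 1.998) ≈ 0.032
Since p ≈ 0.032 < α = 0.1, reject H0; the data support H1.

1.998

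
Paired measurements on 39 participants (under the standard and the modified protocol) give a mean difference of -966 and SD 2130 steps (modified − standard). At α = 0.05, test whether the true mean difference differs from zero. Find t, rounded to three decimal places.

H0: μ_d = 0; H1: μ_d ≠ 0 (paired t-test on the differences, two-sided).
t = d̄/(s_d/√n) = -966/(2130/√39) = -2.832
df = n − 1 = 38
Two-sided p-value ≈ 0.0074
Since p ≈ 0.0074 < α = 0.05, reject H0; the evidence is statistically significant.

-2.832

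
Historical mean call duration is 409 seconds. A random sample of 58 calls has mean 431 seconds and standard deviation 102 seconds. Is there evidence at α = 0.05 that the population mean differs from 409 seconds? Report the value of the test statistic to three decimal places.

1.643

H0: μ = 409; H1: μ ≠ 409 (one-sample t-test, two-sided).
t = (x̄ − μ₀)/(s/√n) = (431 − 409)/(102/√58) = 1.643
df = n − 1 = 57
Two-sided p-value ≈ 0.106
Since p ≈ 0.106 > α = 0.05, fail to reject H0; the data do not provide sufficient evidence against H0.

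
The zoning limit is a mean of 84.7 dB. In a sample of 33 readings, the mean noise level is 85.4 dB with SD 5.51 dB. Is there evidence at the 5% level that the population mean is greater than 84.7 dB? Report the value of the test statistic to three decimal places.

0.730

H0: μ = 84.7; H1: μ > 84.7 (one-sample t-test, right-tailed).
t = (x̄ − μ₀)/(s/√n) = (85.4 − 84.7)/(5.51/√33) = 0.730
df = n − 1 = 32
p-value = P(T ≥ 0.730) ≈ 0.235
Since p ≈ 0.235 > α = 0.05, fail to reject H0; the data do not provide sufficient evidence against H0.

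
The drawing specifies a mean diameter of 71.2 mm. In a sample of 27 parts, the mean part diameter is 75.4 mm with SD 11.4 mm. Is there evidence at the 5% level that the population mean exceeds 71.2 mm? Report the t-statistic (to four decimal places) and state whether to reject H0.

t = 1.9144; reject H0

H0: μ = 71.2; H1: μ > 71.2 (one-sample t-test, right-tailed).
t = (x̄ − μ₀)/(s/√n) = (75.4 − 71.2)/(11.4/√27) = 1.9144
df = n − 1 = 26
p-value = P(T ≥ 1.9144) ≈ 0.0333
Since p ≈ 0.0333 < α = 0.05, reject H0; the evidence is statistically significant.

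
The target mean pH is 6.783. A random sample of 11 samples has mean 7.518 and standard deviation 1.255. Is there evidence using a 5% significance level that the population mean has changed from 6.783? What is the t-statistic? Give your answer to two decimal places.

H0: μ = 6.783; H1: μ ≠ 6.783 (one-sample t-test, two-sided).
t = (x̄ − μ₀)/(s/√n) = (7.518 − 6.783)/(1.255/√11) = 1.94
df = n − 1 = 10
Two-sided p-value ≈ 0.081
Since p ≈ 0.081 > α = 0.05, fail to reject H0; the data do not provide sufficient evidence against H0.

1.94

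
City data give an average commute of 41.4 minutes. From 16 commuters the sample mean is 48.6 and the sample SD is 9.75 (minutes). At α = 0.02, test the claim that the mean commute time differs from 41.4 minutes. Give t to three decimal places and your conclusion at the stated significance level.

H0: μ = 41.4; H1: μ ≠ 41.4 (one-sample t-test, two-sided).
t = (x̄ − μ₀)/(s/√n) = (48.6 − 41.4)/(9.75/√16) = 2.954
df = n − 1 = 15
Two-sided p-value ≈ 0.0099
Since p ≈ 0.0099 < α = 0.02, reject H0; the data support H1.

t = 2.954; reject H0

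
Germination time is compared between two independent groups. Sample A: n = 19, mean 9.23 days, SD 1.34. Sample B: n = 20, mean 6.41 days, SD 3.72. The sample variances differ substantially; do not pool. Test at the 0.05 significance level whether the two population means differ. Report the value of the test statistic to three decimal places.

3.180

Let group 1 = sample A, group 2 = sample B. H0: μ_1 = μ_2; H1: μ_1 ≠ μ_2 (Welch's two-sample t-test, two-sided).
t = (x̄_1 − x̄_2)/√(s_1²/n_1 + s_2²/n_2) = (9.23 − 6.41)/√(1.34²/19 + 3.72²/20) = 3.180
Welch–Satterthwaite df ≈ 24.07
Two-sided p-value ≈ 0.0040
Since p ≈ 0.0040 < α = 0.05, reject H0; the evidence is statistically significant.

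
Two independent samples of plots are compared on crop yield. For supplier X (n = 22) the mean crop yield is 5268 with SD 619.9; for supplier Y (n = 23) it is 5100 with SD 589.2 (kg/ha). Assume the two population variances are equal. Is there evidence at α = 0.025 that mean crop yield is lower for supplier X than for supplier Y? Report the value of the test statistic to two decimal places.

Let group 1 = supplier X, group 2 = supplier Y. H0: μ_1 = μ_2; H1: μ_1 < μ_2 (two-sample pooled-variance t-test, left-tailed).
s_p² = [(22−1)·619.9² + (23−1)·589.2²]/(22+23−2) = 365285
t = (5268 − 5100)/√[365285·(1/22 + 1/23)] = 0.93
df = n₁ + n₂ − 2 = 43
p-value = P(T ≤ 0.93) ≈ 0.8218
Since p ≈ 0.8218 > α = 0.025, fail to reject H0; the evidence is not statistically significant.

0.93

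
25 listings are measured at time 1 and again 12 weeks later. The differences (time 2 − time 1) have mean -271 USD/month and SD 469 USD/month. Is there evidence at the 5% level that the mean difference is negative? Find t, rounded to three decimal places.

-2.889

H0: μ_d = 0; H1: μ_d < 0 (paired t-test on the differences, left-tailed).
t = d̄/(s_d/√n) = -271/(469/√25) = -2.889
df = n − 1 = 24
p-value = P(T ≤ -2.889) ≈ 0.0040
Since p ≈ 0.0040 < α = 0.05, reject H0; the data support H1.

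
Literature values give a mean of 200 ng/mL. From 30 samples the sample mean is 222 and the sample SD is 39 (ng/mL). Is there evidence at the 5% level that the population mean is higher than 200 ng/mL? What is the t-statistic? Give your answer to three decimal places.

3.090

H0: μ = 200; H1: μ > 200 (one-sample t-test, right-tailed).
t = (x̄ − μ₀)/(s/√n) = (222 − 200)/(39/√30) = 3.090
df = n − 1 = 29
p-value = P(T ≥ 3.090) ≈ 0.002
Since p ≈ 0.002 < α = 0.05, reject H0; the evidence is statistically significant.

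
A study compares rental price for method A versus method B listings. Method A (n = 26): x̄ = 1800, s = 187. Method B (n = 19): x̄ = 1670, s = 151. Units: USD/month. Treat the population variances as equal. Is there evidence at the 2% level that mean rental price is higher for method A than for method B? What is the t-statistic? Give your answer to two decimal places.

Let group 1 = method A, group 2 = method B. H0: μ_1 = μ_2; H1: μ_1 > μ_2 (two-sample pooled-variance t-test, right-tailed).
s_p² = [(26−1)·187² + (19−1)·151²]/(26+19−2) = 29875.4
t = (1800 − 1670)/√[29875.4·(1/26 + 1/19)] = 2.49
df = n₁ + n₂ − 2 = 43
p-value = P(T ≥ 2.49) ≈ 0.008
Since p ≈ 0.008 < α = 0.02, reject H0; the evidence is statistically significant.

2.49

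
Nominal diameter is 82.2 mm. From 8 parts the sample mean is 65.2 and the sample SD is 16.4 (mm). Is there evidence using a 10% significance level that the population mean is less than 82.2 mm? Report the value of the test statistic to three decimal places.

H0: μ = 82.2; H1: μ < 82.2 (one-sample t-test, left-tailed).
t = (x̄ − μ₀)/(s/√n) = (65.2 − 82.2)/(16.4/√8) = -2.932
df = n − 1 = 7
p-value = P(T ≤ -2.932) ≈ 0.011
Since p ≈ 0.011 < α = 0.1, reject H0; the data support H1.

-2.932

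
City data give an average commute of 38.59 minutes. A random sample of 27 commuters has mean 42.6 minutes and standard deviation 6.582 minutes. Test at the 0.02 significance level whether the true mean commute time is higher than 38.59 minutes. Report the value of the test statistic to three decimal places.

3.166

H0: μ = 38.59; H1: μ > 38.59 (one-sample t-test, right-tailed).
t = (x̄ − μ₀)/(s/√n) = (42.6 − 38.59)/(6.582/√27) = 3.166
df = n − 1 = 26
p-value = P(T ≥ 3.166) ≈ 0.0020
Since p ≈ 0.0020 < α = 0.02, reject H0; the data support H1.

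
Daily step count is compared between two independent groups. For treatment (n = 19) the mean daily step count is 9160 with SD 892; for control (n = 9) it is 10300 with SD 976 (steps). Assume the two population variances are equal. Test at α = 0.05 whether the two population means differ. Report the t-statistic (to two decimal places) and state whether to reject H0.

Let group 1 = treatment, group 2 = control. H0: μ_1 = μ_2; H1: μ_1 ≠ μ_2 (two-sample pooled-variance t-test, two-sided).
s_p² = [(19−1)·892² + (9−1)·976²]/(19+9−2) = 843945
t = (9160 − 10300)/√[843945·(1/19 + 1/9)] = -3.07
df = n₁ + n₂ − 2 = 26
Two-sided p-value ≈ 0.005
Since p ≈ 0.005 < α = 0.05, reject H0; the data support H1.

t = -3.07; reject H0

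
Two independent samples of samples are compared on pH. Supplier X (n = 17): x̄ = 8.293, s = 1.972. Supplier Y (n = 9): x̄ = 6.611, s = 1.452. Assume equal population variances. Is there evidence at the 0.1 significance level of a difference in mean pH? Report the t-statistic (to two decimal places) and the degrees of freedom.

t = 2.25, df = 24

Let group 1 = supplier X, group 2 = supplier Y. H0: μ_1 = μ_2; H1: μ_1 ≠ μ_2 (two-sample pooled-variance t-test, two-sided).
s_p² = [(17−1)·1.972² + (9−1)·1.452²]/(17+9−2) = 3.29529
t = (8.293 − 6.611)/√[3.29529·(1/17 + 1/9)] = 2.25
df = n₁ + n₂ − 2 = 24
Two-sided p-value ≈ 0.0341
Since p ≈ 0.0341 < α = 0.1, reject H0; the evidence is statistically significant.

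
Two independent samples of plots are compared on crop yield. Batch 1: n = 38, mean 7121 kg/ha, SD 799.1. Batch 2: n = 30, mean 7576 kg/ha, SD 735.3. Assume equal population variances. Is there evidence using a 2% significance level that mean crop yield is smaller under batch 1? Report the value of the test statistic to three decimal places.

Let group 1 = batch 1, group 2 = batch 2. H0: μ_1 = μ_2; H1: μ_1 < μ_2 (two-sample pooled-variance t-test, left-tailed).
s_p² = [(38−1)·799.1² + (30−1)·735.3²]/(38+30−2) = 595546
t = (7121 − 7576)/√[595546·(1/38 + 1/30)] = -2.414
df = n₁ + n₂ − 2 = 66
p-value = P(T ≤ -2.414) ≈ 0.009
Since p ≈ 0.009 < α = 0.02, reject H0; the evidence is statistically significant.

-2.414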